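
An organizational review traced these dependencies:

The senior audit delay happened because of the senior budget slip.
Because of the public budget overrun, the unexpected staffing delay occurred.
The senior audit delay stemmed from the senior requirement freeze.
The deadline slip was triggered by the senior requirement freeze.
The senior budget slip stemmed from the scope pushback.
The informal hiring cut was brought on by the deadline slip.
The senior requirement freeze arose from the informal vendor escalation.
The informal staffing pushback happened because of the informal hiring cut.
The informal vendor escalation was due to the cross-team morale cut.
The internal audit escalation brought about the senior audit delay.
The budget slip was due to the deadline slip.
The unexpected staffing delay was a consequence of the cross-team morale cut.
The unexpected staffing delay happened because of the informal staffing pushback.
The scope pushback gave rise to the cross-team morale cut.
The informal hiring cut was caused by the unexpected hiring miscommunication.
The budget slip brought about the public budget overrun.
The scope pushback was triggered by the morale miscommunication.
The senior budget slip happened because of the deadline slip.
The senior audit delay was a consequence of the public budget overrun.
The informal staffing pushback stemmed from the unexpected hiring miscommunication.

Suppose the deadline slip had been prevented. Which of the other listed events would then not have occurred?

Downstream of the deadline slip: the budget slip, the informal hiring cut, the public budget overrun, the informal staffing pushback, the unexpected staffing delay, the senior budget slip, the senior audit delay.
Of those, still caused via another path: the informal hiring cut, the informal staffing pushback, the unexpected staffing delay, the senior budget slip, the senior audit delay.
The remainder have no surviving cause.

the budget slip, the public budget overrun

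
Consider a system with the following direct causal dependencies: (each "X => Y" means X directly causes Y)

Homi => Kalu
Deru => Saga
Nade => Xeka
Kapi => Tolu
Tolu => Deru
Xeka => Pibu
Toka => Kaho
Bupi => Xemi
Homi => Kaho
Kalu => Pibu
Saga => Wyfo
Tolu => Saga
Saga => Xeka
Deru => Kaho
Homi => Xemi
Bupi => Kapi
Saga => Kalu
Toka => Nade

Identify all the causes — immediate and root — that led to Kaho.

Bupi, Deru, Homi, Kapi, Toka, Tolu

Immediate causes of Kaho: Homi, Toka, Deru.
Further upstream: Bupi, Kapi, Tolu.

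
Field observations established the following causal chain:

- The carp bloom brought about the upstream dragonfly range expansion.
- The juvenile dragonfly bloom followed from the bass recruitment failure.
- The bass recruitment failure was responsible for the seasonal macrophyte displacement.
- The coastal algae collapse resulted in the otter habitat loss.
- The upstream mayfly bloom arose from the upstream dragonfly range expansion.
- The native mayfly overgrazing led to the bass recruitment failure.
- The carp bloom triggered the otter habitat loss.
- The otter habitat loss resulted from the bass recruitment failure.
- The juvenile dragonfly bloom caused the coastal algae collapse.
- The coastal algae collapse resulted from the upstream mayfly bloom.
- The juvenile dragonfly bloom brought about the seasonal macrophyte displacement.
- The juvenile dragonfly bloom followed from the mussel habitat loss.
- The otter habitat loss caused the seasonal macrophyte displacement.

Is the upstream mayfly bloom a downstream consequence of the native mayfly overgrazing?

The native mayfly overgrazing leads to the bass recruitment failure, the juvenile dragonfly bloom, the coastal algae collapse, the otter habitat loss, the seasonal macrophyte displacement; the upstream mayfly bloom is not among them.

No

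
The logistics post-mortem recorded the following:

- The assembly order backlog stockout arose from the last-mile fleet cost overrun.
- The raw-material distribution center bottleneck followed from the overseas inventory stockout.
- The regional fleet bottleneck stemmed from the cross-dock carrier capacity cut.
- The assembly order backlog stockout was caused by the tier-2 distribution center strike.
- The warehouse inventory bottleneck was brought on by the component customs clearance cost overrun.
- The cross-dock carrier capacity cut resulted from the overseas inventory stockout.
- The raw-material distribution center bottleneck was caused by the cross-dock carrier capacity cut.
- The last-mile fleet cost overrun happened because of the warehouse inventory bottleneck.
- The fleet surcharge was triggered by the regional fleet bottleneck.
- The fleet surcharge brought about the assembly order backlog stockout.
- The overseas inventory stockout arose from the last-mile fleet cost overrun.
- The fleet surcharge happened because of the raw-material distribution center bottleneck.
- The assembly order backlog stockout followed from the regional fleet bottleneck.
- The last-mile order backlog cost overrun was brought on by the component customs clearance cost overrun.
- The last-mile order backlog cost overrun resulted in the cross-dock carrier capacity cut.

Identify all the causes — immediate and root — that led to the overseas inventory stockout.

the component customs clearance cost overrun, the last-mile fleet cost overrun, the warehouse inventory bottleneck

Immediate cause of the overseas inventory stockout: the last-mile fleet cost overrun.
Further upstream: the component customs clearance cost overrun, the warehouse inventory bottleneck.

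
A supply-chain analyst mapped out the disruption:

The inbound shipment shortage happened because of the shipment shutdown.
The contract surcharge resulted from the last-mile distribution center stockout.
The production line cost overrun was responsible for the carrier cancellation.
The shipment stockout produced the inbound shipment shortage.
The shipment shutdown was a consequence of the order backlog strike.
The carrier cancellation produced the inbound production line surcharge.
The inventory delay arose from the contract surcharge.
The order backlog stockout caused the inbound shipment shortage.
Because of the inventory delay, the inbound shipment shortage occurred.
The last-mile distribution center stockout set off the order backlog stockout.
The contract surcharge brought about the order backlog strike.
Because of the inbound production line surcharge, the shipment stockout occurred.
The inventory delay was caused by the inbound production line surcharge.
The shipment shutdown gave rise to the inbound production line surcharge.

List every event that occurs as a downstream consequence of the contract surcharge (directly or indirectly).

Direct effects: the order backlog strike, the inventory delay.
2 steps out: the shipment shutdown, the inbound shipment shortage.
3 steps out: the inbound production line surcharge.
4 steps out: the shipment stockout.
Not reachable from it: the last-mile distribution center stockout, the production line cost overrun, the order backlog stockout, the carrier cancellation.

the inbound production line surcharge, the inbound shipment shortage, the inventory delay, the order backlog strike, the shipment shutdown, the shipment stockout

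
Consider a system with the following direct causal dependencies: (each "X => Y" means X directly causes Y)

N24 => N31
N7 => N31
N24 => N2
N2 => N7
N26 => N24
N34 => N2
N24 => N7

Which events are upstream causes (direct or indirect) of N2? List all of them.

N24, N26, N34

Immediate causes of N2: N24, N34.
Further upstream: N26.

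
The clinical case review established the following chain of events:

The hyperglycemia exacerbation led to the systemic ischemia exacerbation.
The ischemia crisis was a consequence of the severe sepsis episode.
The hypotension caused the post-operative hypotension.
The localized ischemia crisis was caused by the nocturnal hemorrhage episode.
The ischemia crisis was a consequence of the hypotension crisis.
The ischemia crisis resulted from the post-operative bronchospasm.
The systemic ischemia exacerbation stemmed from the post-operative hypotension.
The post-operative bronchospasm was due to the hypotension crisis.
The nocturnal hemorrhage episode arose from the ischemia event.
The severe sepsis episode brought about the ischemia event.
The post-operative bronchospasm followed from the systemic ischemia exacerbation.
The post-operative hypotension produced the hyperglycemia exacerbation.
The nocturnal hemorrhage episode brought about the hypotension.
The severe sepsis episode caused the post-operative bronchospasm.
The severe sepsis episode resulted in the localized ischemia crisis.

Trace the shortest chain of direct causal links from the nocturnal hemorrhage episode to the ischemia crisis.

the nocturnal hemorrhage episode → the hypotension → the post-operative hypotension → the systemic ischemia exacerbation → the post-operative bronchospasm → the ischemia crisis

the nocturnal hemorrhage episode → the hypotension
the hypotension → the post-operative hypotension
the post-operative hypotension → the systemic ischemia exacerbation
the systemic ischemia exacerbation → the post-operative bronchospasm
the post-operative bronchospasm → the ischemia crisis
Length: 5 steps.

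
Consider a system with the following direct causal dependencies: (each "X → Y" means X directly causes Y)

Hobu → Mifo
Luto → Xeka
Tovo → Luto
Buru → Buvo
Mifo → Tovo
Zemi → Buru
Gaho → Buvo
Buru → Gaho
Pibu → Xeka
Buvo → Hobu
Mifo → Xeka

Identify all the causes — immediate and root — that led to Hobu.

Buru, Buvo, Gaho, Zemi

Immediate cause of Hobu: Buvo.
Further upstream: Zemi, Buru, Gaho.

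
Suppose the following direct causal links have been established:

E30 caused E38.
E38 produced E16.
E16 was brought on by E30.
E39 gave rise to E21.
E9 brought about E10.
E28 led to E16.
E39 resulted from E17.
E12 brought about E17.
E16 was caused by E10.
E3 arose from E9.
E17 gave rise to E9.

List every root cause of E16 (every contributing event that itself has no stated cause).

Tracing upstream from E16: E16 ← E30.
A separate upstream branch: E16 ← E10 ← E9 ← E17 ← E12.
A separate upstream branch: E16 ← E28.
Each of those chain origins has no stated cause.

E12, E28, E30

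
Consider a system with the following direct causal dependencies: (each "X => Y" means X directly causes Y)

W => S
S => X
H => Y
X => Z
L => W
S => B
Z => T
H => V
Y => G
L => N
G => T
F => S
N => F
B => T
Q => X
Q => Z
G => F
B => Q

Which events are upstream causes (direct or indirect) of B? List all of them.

F, G, H, L, N, S, W, Y

Immediate cause of B: S.
Further upstream: H, Y, G, L, N, F, W.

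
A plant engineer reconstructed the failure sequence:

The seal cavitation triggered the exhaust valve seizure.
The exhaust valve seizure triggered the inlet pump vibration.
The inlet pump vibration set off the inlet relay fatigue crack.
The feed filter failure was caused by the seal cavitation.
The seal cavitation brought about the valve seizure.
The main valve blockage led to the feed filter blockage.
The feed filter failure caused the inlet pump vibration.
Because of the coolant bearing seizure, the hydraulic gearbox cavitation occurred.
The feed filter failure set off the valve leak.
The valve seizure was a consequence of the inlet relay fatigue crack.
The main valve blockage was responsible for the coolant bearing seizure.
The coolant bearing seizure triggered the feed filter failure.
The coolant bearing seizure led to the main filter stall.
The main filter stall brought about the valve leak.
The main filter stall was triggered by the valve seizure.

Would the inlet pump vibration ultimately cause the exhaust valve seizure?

No

The inlet pump vibration leads to the inlet relay fatigue crack, the valve seizure, the main filter stall, the valve leak; the exhaust valve seizure is not among them.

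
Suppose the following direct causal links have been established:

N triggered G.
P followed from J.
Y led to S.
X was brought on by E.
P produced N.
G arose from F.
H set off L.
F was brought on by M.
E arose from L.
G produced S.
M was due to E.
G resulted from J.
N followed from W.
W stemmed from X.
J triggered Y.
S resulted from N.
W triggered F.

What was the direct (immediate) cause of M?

E

Upstream contributors include H, L, but only E feeds directly into M.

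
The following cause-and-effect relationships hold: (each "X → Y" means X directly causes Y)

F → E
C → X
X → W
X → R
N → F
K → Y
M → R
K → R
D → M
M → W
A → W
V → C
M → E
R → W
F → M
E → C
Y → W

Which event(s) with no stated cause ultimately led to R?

D, K, N, V

Tracing upstream from R: R ← M ← D.
A separate upstream branch: R ← M ← F ← N.
A separate upstream branch: R ← X ← C ← V.
A separate upstream branch: R ← K.
Each of those chain origins has no stated cause.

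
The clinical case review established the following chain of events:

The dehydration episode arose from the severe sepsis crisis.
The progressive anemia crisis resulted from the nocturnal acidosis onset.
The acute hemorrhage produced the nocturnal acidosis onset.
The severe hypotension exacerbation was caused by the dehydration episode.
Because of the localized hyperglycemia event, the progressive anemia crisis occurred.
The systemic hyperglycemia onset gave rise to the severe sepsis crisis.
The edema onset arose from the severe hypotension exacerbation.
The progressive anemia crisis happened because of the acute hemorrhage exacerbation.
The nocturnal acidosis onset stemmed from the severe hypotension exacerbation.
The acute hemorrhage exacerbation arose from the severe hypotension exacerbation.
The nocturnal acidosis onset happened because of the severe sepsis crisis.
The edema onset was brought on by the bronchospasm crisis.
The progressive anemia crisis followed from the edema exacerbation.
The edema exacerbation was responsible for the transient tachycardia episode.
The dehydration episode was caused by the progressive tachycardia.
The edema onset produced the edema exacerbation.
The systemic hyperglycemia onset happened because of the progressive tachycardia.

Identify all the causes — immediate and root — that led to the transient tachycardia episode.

the bronchospasm crisis, the dehydration episode, the edema exacerbation, the edema onset, the progressive tachycardia, the severe hypotension exacerbation, the severe sepsis crisis, the systemic hyperglycemia onset

Immediate cause of the transient tachycardia episode: the edema exacerbation.
Further upstream: the progressive tachycardia, the systemic hyperglycemia onset, the severe sepsis crisis, the dehydration episode, the severe hypotension exacerbation, the bronchospasm crisis, the edema onset.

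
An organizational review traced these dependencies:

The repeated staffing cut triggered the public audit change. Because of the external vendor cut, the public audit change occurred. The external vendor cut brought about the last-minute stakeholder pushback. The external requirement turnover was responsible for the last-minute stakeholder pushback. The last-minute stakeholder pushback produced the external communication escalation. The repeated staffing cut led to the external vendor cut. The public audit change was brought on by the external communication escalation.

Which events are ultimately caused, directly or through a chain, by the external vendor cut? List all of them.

Direct effects: the last-minute stakeholder pushback, the public audit change.
2 steps out: the external communication escalation.
Not reachable from it: the repeated staffing cut, the external requirement turnover.

the external communication escalation, the last-minute stakeholder pushback, the public audit change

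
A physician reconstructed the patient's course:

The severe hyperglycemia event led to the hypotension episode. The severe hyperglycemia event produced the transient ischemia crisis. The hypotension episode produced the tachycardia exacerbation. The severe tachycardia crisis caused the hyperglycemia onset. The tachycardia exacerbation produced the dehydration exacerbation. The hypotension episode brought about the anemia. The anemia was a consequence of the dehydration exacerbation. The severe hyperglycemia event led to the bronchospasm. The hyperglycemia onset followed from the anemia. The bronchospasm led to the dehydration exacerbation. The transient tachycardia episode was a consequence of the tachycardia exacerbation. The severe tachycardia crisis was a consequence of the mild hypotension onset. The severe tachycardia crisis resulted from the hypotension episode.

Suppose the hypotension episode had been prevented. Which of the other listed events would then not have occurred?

Downstream of the hypotension episode: the tachycardia exacerbation, the dehydration exacerbation, the transient tachycardia episode, the anemia, the severe tachycardia crisis, the hyperglycemia onset.
Of those, still caused via another path: the dehydration exacerbation, the anemia, the severe tachycardia crisis, the hyperglycemia onset.
The remainder have no surviving cause.

the tachycardia exacerbation, the transient tachycardia episode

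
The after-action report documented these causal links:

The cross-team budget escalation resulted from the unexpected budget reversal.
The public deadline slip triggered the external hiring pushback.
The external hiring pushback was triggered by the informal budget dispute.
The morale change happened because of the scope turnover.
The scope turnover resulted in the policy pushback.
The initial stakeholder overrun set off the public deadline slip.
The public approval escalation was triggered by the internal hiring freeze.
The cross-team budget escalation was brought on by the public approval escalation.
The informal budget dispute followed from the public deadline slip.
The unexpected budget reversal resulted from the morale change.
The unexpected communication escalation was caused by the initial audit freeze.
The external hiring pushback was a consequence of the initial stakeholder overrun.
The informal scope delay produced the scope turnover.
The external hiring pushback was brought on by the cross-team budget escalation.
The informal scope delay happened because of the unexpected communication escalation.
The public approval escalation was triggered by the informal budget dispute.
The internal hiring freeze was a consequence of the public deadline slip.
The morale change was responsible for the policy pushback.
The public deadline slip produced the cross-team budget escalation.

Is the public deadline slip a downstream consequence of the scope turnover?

The scope turnover leads to the morale change, the policy pushback, the unexpected budget reversal, the cross-team budget escalation, the external hiring pushback; the public deadline slip is not among them.

No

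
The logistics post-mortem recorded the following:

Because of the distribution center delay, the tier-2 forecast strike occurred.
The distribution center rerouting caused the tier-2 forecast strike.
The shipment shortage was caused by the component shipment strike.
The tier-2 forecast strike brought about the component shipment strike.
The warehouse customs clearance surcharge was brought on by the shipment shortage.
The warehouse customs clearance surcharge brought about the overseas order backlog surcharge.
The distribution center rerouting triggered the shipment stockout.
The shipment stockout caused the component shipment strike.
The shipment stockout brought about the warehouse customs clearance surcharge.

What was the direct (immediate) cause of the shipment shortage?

the component shipment strike

Upstream contributors include the distribution center rerouting, the shipment stockout, the tier-2 forecast strike, the distribution center delay, but only the component shipment strike feeds directly into the shipment shortage.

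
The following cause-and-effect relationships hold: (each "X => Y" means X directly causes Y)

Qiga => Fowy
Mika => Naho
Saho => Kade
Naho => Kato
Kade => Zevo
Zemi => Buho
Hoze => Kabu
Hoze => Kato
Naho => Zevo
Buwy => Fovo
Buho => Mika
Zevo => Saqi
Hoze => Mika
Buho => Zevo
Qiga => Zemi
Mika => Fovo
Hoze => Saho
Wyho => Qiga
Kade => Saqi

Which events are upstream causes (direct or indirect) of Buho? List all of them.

Immediate cause of Buho: Zemi.
Further upstream: Wyho, Qiga.

Qiga, Wyho, Zemi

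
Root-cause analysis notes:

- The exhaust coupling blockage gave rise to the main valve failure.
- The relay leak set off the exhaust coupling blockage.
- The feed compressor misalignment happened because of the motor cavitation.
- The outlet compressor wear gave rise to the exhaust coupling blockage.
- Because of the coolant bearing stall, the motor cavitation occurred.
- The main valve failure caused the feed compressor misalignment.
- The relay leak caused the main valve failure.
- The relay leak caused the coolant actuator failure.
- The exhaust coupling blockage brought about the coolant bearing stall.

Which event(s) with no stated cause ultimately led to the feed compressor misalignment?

the outlet compressor wear, the relay leak

Tracing upstream from the feed compressor misalignment: the feed compressor misalignment ← the main valve failure ← the relay leak.
A separate upstream branch: the feed compressor misalignment ← the main valve failure ← the exhaust coupling blockage ← the outlet compressor wear.
Each of those chain origins has no stated cause.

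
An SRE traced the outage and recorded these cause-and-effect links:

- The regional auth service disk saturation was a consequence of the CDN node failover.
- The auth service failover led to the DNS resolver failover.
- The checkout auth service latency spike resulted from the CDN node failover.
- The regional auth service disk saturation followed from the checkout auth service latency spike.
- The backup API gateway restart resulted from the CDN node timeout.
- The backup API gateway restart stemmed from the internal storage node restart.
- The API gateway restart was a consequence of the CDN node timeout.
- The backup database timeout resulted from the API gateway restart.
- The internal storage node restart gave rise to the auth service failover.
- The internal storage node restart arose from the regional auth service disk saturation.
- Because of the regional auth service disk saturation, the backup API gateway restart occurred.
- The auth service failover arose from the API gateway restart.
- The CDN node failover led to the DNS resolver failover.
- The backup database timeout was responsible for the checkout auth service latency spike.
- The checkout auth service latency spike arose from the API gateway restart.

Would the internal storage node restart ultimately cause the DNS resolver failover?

Yes

There is a causal chain: the internal storage node restart → the auth service failover → the DNS resolver failover.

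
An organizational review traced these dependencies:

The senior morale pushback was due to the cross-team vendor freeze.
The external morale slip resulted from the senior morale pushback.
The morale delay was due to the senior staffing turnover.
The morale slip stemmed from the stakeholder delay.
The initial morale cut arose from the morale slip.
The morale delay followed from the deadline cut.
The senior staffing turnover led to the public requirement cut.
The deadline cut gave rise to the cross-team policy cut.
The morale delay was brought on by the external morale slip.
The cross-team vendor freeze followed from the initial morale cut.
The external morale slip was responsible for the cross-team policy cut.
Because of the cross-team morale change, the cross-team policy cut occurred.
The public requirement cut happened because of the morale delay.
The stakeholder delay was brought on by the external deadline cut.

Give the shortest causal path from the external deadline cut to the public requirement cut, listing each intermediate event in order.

the external deadline cut → the stakeholder delay → the morale slip → the initial morale cut → the cross-team vendor freeze → the senior morale pushback → the external morale slip → the morale delay → the public requirement cut

the external deadline cut → the stakeholder delay
the stakeholder delay → the morale slip
the morale slip → the initial morale cut
the initial morale cut → the cross-team vendor freeze
the cross-team vendor freeze → the senior morale pushback
the senior morale pushback → the external morale slip
the external morale slip → the morale delay
the morale delay → the public requirement cut
Length: 8 steps.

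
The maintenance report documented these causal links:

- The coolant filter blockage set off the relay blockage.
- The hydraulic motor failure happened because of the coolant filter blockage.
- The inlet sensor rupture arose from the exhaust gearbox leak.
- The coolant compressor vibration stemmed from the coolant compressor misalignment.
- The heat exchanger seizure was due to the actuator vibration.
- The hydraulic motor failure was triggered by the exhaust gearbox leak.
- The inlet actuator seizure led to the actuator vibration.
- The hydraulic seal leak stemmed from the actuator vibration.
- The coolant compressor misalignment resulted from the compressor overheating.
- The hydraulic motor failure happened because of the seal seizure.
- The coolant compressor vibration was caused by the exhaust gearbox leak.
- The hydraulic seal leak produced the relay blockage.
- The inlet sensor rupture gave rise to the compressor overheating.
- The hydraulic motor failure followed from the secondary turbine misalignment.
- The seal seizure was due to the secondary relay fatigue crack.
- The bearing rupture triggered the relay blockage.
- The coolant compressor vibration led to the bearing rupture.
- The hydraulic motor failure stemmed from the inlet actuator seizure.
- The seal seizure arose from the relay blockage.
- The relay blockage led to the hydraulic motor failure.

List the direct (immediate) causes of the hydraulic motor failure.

the coolant filter blockage, the exhaust gearbox leak, the inlet actuator seizure, the relay blockage, the seal seizure, the secondary turbine misalignment

Upstream contributors include the actuator vibration, the inlet sensor rupture, the compressor overheating, the coolant compressor misalignment, the secondary relay fatigue crack, the coolant compressor vibration, the hydraulic seal leak, the bearing rupture, but only the coolant filter blockage, the exhaust gearbox leak, the inlet actuator seizure, the relay blockage, the seal seizure, the secondary turbine misalignment feed directly into the hydraulic motor failure.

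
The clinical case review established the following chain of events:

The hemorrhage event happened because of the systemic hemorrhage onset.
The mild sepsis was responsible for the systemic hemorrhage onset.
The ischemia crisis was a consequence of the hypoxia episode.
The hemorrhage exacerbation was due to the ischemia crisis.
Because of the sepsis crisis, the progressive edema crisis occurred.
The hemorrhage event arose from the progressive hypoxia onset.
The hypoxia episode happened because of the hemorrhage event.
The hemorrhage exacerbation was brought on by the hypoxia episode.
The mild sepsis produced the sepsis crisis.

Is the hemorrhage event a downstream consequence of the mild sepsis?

There is a causal chain: the mild sepsis → the systemic hemorrhage onset → the hemorrhage event.

Yes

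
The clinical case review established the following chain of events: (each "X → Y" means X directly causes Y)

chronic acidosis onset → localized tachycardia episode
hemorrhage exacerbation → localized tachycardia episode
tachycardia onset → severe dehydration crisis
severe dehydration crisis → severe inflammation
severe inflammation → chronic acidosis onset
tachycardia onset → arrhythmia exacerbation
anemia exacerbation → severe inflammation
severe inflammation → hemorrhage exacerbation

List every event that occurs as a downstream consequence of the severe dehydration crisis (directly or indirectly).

the chronic acidosis onset, the hemorrhage exacerbation, the localized tachycardia episode, the severe inflammation

Direct effects: the severe inflammation.
2 steps out: the chronic acidosis onset, the hemorrhage exacerbation.
3 steps out: the localized tachycardia episode.
Not reachable from it: the tachycardia onset, the arrhythmia exacerbation, the anemia exacerbation.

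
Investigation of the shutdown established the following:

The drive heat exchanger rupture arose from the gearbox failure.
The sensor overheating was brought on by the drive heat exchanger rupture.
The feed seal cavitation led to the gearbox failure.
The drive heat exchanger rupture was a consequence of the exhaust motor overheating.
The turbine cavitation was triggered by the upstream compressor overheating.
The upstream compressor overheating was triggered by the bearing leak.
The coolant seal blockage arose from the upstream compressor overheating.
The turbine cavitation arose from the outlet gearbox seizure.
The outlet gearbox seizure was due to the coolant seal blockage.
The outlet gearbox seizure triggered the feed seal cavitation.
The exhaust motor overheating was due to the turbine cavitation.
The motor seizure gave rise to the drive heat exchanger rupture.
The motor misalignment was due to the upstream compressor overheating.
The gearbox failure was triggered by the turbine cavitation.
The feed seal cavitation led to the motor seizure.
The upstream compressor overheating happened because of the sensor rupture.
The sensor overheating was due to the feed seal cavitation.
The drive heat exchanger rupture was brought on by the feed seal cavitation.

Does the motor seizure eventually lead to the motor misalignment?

No

The motor seizure leads to the drive heat exchanger rupture, the sensor overheating; the motor misalignment is not among them.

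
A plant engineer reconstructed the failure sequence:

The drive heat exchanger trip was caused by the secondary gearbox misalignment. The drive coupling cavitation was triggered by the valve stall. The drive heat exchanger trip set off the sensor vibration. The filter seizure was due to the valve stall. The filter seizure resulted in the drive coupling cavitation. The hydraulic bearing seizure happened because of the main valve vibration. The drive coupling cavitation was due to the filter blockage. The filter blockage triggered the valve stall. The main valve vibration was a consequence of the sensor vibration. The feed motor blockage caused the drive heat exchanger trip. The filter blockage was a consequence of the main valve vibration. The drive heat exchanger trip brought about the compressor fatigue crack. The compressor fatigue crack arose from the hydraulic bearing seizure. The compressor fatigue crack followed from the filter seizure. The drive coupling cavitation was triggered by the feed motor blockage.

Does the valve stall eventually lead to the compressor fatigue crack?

There is a causal chain: the valve stall → the filter seizure → the compressor fatigue crack.

Yes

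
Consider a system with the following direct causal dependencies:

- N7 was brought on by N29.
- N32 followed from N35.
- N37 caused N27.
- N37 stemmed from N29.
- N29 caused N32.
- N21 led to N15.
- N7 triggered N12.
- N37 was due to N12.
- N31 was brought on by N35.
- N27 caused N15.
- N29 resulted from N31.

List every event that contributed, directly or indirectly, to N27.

Immediate cause of N27: N37.
Further upstream: N35, N31, N29, N7, N12.

N12, N29, N31, N35, N37, N7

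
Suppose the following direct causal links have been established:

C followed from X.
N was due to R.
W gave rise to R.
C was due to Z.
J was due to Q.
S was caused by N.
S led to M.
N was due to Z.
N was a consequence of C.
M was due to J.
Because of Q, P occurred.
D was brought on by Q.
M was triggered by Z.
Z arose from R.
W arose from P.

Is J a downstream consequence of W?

W leads to R, Z, C, N, S, M; J is not among them.

No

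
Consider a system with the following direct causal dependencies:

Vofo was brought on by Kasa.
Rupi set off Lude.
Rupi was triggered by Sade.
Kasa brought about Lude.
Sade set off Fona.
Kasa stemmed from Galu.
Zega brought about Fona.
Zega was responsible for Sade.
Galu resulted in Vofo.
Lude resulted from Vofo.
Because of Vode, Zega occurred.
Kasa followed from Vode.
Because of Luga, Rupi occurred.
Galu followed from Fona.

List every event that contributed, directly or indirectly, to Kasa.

Fona, Galu, Sade, Vode, Zega

Immediate causes of Kasa: Vode, Galu.
Further upstream: Zega, Sade, Fona.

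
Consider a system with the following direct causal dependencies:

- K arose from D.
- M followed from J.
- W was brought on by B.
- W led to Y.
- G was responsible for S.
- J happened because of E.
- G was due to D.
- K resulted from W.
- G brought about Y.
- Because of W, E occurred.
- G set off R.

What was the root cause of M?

B

Tracing upstream from M: M ← J ← E ← W ← B.
B has no stated cause, so it is the root.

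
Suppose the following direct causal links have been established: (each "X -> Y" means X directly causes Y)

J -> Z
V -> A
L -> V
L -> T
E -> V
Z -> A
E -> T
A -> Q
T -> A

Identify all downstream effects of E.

A, Q, T, V

Direct effects: V, T.
2 steps out: A.
3 steps out: Q.
Not reachable from it: J, L, Z.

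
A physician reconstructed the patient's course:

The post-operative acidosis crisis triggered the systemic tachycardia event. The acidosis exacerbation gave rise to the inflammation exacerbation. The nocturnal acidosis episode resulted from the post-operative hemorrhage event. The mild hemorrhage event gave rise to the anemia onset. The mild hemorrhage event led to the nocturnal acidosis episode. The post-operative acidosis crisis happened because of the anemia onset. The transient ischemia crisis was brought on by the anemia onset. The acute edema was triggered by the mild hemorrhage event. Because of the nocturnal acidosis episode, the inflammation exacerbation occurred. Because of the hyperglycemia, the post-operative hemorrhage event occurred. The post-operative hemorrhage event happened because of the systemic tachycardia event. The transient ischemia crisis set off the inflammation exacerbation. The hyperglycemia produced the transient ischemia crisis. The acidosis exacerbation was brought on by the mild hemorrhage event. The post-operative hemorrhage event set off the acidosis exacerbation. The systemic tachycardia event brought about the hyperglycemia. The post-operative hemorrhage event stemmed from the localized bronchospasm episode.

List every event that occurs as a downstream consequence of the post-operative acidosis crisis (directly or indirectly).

the acidosis exacerbation, the hyperglycemia, the inflammation exacerbation, the nocturnal acidosis episode, the post-operative hemorrhage event, the systemic tachycardia event, the transient ischemia crisis

Direct effects: the systemic tachycardia event.
2 steps out: the hyperglycemia, the post-operative hemorrhage event.
3 steps out: the nocturnal acidosis episode, the acidosis exacerbation, the transient ischemia crisis.
4 steps out: the inflammation exacerbation.
Not reachable from it: the mild hemorrhage event, the anemia onset, the acute edema, the localized bronchospasm episode.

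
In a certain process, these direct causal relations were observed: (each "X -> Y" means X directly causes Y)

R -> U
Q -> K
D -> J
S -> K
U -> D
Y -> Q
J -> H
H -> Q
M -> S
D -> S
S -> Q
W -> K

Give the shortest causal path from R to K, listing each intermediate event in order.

R → U → D → S → K

R → U
U → D
D → S
S → K
Length: 4 steps.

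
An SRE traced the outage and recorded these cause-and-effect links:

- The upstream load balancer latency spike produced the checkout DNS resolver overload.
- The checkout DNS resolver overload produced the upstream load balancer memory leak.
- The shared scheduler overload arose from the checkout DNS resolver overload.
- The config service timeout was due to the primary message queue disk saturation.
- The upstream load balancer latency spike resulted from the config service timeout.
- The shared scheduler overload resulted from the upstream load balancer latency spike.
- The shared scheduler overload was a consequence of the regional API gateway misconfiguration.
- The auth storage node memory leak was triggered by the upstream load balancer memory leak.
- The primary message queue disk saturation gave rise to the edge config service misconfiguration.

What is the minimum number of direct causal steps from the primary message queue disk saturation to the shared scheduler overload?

Shortest chain: the primary message queue disk saturation → the config service timeout → the upstream load balancer latency spike → the shared scheduler overload.

3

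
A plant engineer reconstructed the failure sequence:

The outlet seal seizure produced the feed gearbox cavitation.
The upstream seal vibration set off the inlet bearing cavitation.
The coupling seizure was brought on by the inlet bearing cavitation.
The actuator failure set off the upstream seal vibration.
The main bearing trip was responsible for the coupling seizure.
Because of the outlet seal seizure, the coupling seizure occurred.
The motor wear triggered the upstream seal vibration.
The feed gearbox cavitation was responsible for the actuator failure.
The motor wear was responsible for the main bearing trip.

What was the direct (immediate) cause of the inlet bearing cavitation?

the upstream seal vibration

Upstream contributors include the outlet seal seizure, the feed gearbox cavitation, the actuator failure, the motor wear, but only the upstream seal vibration feeds directly into the inlet bearing cavitation.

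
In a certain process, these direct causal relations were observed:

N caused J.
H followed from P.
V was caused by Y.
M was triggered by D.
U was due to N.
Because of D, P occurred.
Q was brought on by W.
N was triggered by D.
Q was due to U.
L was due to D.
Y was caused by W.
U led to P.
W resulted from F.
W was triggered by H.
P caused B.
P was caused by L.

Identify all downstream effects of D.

Direct effects: M, L, N, P.
2 steps out: U, B, H, J.
3 steps out: W, Q.
4 steps out: Y.
5 steps out: V.
Not reachable from it: F.

B, H, J, L, M, N, P, Q, U, V, W, Y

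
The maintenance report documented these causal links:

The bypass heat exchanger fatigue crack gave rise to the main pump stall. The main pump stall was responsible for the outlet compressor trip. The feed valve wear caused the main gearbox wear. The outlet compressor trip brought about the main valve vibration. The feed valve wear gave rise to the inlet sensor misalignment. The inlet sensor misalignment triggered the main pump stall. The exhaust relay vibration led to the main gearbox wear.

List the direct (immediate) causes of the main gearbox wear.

the exhaust relay vibration, the feed valve wear

the exhaust relay vibration, the feed valve wear → the main gearbox wear with nothing further upstream stated.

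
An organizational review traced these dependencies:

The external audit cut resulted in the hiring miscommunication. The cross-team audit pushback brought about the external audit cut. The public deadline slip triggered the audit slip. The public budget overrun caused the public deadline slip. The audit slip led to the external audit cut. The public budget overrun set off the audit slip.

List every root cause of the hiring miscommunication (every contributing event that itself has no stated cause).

Tracing upstream from the hiring miscommunication: the hiring miscommunication ← the external audit cut ← the audit slip ← the public budget overrun.
A separate upstream branch: the hiring miscommunication ← the external audit cut ← the cross-team audit pushback.
Each of those chain origins has no stated cause.

the cross-team audit pushback, the public budget overrun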